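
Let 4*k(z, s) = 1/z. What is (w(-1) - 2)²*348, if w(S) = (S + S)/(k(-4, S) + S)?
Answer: 1392/289 ≈ 4.8166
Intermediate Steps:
k(z, s) = 1/(4*z)
w(S) = 2*S/(-1/16 + S) (w(S) = (S + S)/((¼)/(-4) + S) = (2*S)/((¼)*(-¼) + S) = (2*S)/(-1/16 + S) = 2*S/(-1/16 + S))
(w(-1) - 2)²*348 = (32*(-1)/(-1 + 16*(-1)) - 2)²*348 = (32*(-1)/(-1 - 16) - 2)²*348 = (32*(-1)/(-17) - 2)²*348 = (32*(-1)*(-1/17) - 2)²*348 = (32/17 - 2)²*348 = (-2/17)²*348 = (4/289)*348 = 1392/289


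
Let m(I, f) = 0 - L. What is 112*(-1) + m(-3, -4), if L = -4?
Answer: -108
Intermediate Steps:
m(I, f) = 4 (m(I, f) = 0 - 1*(-4) = 0 + 4 = 4)
112*(-1) + m(-3, -4) = 112*(-1) + 4 = -112 + 4 = -108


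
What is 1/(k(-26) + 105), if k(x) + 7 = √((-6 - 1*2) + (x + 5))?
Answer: 98/9633 - I*√29/9633 ≈ 0.010173 - 0.00055903*I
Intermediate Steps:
k(x) = -7 + √(-3 + x) (k(x) = -7 + √((-6 - 1*2) + (x + 5)) = -7 + √((-6 - 2) + (5 + x)) = -7 + √(-8 + (5 + x)) = -7 + √(-3 + x))
1/(k(-26) + 105) = 1/((-7 + √(-3 - 26)) + 105) = 1/((-7 + √(-29)) + 105) = 1/((-7 + I*√29) + 105) = 1/(98 + I*√29)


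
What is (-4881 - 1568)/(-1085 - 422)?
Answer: 6449/1507 ≈ 4.2794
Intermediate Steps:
(-4881 - 1568)/(-1085 - 422) = -6449/(-1507) = -6449*(-1/1507) = 6449/1507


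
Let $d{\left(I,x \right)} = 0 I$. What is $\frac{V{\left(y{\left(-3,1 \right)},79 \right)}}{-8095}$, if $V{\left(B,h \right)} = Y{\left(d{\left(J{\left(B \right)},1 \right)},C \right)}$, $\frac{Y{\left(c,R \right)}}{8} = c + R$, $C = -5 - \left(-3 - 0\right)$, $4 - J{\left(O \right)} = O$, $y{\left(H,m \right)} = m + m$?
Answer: $\frac{16}{8095} \approx 0.0019765$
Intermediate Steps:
$y{\left(H,m \right)} = 2 m$
$J{\left(O \right)} = 4 - O$
$d{\left(I,x \right)} = 0$
$C = -2$ ($C = -5 - \left(-3 + 0\right) = -5 - -3 = -5 + 3 = -2$)
$Y{\left(c,R \right)} = 8 R + 8 c$ ($Y{\left(c,R \right)} = 8 \left(c + R\right) = 8 \left(R + c\right) = 8 R + 8 c$)
$V{\left(B,h \right)} = -16$ ($V{\left(B,h \right)} = 8 \left(-2\right) + 8 \cdot 0 = -16 + 0 = -16$)
$\frac{V{\left(y{\left(-3,1 \right)},79 \right)}}{-8095} = - \frac{16}{-8095} = \left(-16\right) \left(- \frac{1}{8095}\right) = \frac{16}{8095}$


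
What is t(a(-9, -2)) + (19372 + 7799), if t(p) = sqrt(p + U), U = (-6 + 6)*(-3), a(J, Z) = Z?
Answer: 27171 + I*sqrt(2) ≈ 27171.0 + 1.4142*I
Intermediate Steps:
U = 0 (U = 0*(-3) = 0)
t(p) = sqrt(p) (t(p) = sqrt(p + 0) = sqrt(p))
t(a(-9, -2)) + (19372 + 7799) = sqrt(-2) + (19372 + 7799) = I*sqrt(2) + 27171 = 27171 + I*sqrt(2)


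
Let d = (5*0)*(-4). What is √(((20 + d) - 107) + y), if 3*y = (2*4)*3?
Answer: I*√79 ≈ 8.8882*I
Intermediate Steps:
y = 8 (y = ((2*4)*3)/3 = (8*3)/3 = (⅓)*24 = 8)
d = 0 (d = 0*(-4) = 0)
√(((20 + d) - 107) + y) = √(((20 + 0) - 107) + 8) = √((20 - 107) + 8) = √(-87 + 8) = √(-79) = I*√79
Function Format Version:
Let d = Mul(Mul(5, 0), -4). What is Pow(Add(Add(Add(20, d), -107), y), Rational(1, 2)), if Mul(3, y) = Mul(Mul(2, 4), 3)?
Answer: Mul(I, Pow(79, Rational(1, 2))) ≈ Mul(8.8882, I)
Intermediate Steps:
y = 8 (y = Mul(Rational(1, 3), Mul(Mul(2, 4), 3)) = Mul(Rational(1, 3), Mul(8, 3)) = Mul(Rational(1, 3), 24) = 8)
d = 0 (d = Mul(0, -4) = 0)
Pow(Add(Add(Add(20, d), -107), y), Rational(1, 2)) = Pow(Add(Add(Add(20, 0), -107), 8), Rational(1, 2)) = Pow(Add(Add(20, -107), 8), Rational(1, 2)) = Pow(Add(-87, 8), Rational(1, 2)) = Pow(-79, Rational(1, 2)) = Mul(I, Pow(79, Rational(1, 2)))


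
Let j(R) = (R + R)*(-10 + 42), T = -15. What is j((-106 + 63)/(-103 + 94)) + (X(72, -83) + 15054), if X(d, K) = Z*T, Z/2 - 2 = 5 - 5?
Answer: 137698/9 ≈ 15300.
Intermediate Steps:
Z = 4 (Z = 4 + 2*(5 - 5) = 4 + 2*0 = 4 + 0 = 4)
j(R) = 64*R (j(R) = (2*R)*32 = 64*R)
X(d, K) = -60 (X(d, K) = 4*(-15) = -60)
j((-106 + 63)/(-103 + 94)) + (X(72, -83) + 15054) = 64*((-106 + 63)/(-103 + 94)) + (-60 + 15054) = 64*(-43/(-9)) + 14994 = 64*(-43*(-1/9)) + 14994 = 64*(43/9) + 14994 = 2752/9 + 14994 = 137698/9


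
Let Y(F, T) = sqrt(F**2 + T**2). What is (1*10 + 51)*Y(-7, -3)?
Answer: 61*sqrt(58) ≈ 464.56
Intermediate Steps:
(1*10 + 51)*Y(-7, -3) = (1*10 + 51)*sqrt((-7)**2 + (-3)**2) = (10 + 51)*sqrt(49 + 9) = 61*sqrt(58)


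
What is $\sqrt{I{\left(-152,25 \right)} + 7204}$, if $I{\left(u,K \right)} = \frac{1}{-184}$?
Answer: $\frac{\sqrt{60974610}}{92} \approx 84.876$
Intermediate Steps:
$I{\left(u,K \right)} = - \frac{1}{184}$
$\sqrt{I{\left(-152,25 \right)} + 7204} = \sqrt{- \frac{1}{184} + 7204} = \sqrt{\frac{1325535}{184}} = \frac{\sqrt{60974610}}{92}$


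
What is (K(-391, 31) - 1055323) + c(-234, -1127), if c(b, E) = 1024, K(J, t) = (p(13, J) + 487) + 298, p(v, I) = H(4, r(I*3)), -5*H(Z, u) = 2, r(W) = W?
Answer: -5267572/5 ≈ -1.0535e+6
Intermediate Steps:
H(Z, u) = -⅖ (H(Z, u) = -⅕*2 = -⅖)
p(v, I) = -⅖
K(J, t) = 3923/5 (K(J, t) = (-⅖ + 487) + 298 = 2433/5 + 298 = 3923/5)
(K(-391, 31) - 1055323) + c(-234, -1127) = (3923/5 - 1055323) + 1024 = -5272692/5 + 1024 = -5267572/5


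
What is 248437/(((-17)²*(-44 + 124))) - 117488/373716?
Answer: 3218877119/308582640 ≈ 10.431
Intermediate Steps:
248437/(((-17)²*(-44 + 124))) - 117488/373716 = 248437/((289*80)) - 117488*1/373716 = 248437/23120 - 4196/13347 = 3218877119/308582640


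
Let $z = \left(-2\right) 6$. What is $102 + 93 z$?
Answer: $-1014$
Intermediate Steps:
$z = -12$
$102 + 93 z = 102 + 93 \left(-12\right) = 102 - 1116 = -1014$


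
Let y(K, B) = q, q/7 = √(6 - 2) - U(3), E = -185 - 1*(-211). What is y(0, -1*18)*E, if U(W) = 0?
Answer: 364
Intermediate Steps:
E = 26 (E = -185 + 211 = 26)
q = 14 (q = 7*(√(6 - 2) - 1*0) = 7*(√4 + 0) = 7*(2 + 0) = 7*2 = 14)
y(K, B) = 14
y(0, -1*18)*E = 14*26 = 364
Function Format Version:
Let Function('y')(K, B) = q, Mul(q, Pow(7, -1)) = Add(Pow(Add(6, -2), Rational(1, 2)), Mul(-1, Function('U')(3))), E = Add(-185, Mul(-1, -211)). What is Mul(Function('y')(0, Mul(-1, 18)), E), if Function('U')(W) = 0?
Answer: 364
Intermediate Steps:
E = 26 (E = Add(-185, 211) = 26)
q = 14 (q = Mul(7, Add(Pow(Add(6, -2), Rational(1, 2)), Mul(-1, 0))) = Mul(7, Add(Pow(4, Rational(1, 2)), 0)) = Mul(7, Add(2, 0)) = Mul(7, 2) = 14)
Function('y')(K, B) = 14
Mul(Function('y')(0, Mul(-1, 18)), E) = Mul(14, 26) = 364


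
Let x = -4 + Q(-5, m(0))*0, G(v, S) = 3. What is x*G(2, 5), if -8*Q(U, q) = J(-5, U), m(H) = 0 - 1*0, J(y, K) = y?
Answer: -12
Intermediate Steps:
m(H) = 0 (m(H) = 0 + 0 = 0)
Q(U, q) = 5/8 (Q(U, q) = -1/8*(-5) = 5/8)
x = -4 (x = -4 + (5/8)*0 = -4 + 0 = -4)
x*G(2, 5) = -4*3 = -12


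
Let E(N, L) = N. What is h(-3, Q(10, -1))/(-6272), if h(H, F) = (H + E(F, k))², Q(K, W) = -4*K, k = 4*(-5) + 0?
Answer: -1849/6272 ≈ -0.29480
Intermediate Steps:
k = -20 (k = -20 + 0 = -20)
h(H, F) = (F + H)² (h(H, F) = (H + F)² = (F + H)²)
h(-3, Q(10, -1))/(-6272) = (-4*10 - 3)²/(-6272) = (-40 - 3)²*(-1/6272) = (-43)²*(-1/6272) = 1849*(-1/6272) = -1849/6272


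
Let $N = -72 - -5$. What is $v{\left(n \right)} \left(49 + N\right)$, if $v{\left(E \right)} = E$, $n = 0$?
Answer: $0$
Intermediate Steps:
$N = -67$ ($N = -72 + 5 = -67$)
$v{\left(n \right)} \left(49 + N\right) = 0 \left(49 - 67\right) = 0 \left(-18\right) = 0$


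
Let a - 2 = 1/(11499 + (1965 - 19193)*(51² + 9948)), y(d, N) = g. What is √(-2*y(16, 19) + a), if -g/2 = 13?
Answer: √280409688608529277/72060891 ≈ 7.3485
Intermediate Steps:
g = -26 (g = -2*13 = -26)
y(d, N) = -26
a = 432365345/216182673 (a = 2 + 1/(11499 + (1965 - 19193)*(51² + 9948)) = 2 + 1/(11499 - 17228*(2601 + 9948)) = 2 + 1/(11499 - 17228*12549) = 2 + 1/(11499 - 216194172) = 2 + 1/(-216182673) = 2 - 1/216182673 = 432365345/216182673 ≈ 2.0000)
√(-2*y(16, 19) + a) = √(-2*(-26) + 432365345/216182673) = √(52 + 432365345/216182673) = √(11673864341/216182673) = √280409688608529277/72060891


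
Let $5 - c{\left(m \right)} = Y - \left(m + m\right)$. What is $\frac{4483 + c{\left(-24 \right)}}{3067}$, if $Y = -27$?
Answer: $\frac{4467}{3067} \approx 1.4565$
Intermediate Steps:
$c{\left(m \right)} = 32 + 2 m$ ($c{\left(m \right)} = 5 - \left(-27 - \left(m + m\right)\right) = 5 - \left(-27 - 2 m\right) = 5 + \left(27 + 2 m\right) = 32 + 2 m$)
$\frac{4483 + c{\left(-24 \right)}}{3067} = \frac{4483 + \left(32 + 2 \left(-24\right)\right)}{3067} = \left(4483 + \left(32 - 48\right)\right) \frac{1}{3067} = \left(4483 - 16\right) \frac{1}{3067} = 4467 \cdot \frac{1}{3067} = \frac{4467}{3067}$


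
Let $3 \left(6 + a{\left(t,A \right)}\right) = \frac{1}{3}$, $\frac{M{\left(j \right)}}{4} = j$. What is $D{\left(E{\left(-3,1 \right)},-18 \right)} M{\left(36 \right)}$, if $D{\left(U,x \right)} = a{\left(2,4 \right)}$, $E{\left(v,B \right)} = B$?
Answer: $-848$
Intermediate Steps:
$M{\left(j \right)} = 4 j$
$a{\left(t,A \right)} = - \frac{53}{9}$ ($a{\left(t,A \right)} = -6 + \frac{1}{3 \cdot 3} = -6 + \frac{1}{3} \cdot \frac{1}{3} = -6 + \frac{1}{9} = - \frac{53}{9}$)
$D{\left(U,x \right)} = - \frac{53}{9}$
$D{\left(E{\left(-3,1 \right)},-18 \right)} M{\left(36 \right)} = - \frac{53 \cdot 4 \cdot 36}{9} = \left(- \frac{53}{9}\right) 144 = -848$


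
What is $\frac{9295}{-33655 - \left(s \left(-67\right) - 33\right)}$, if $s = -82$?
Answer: $- \frac{845}{3556} \approx -0.23763$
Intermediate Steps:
$\frac{9295}{-33655 - \left(s \left(-67\right) - 33\right)} = \frac{9295}{-33655 - \left(\left(-82\right) \left(-67\right) - 33\right)} = \frac{9295}{-33655 - \left(5494 - 33\right)} = \frac{9295}{-33655 - 5461} = \frac{9295}{-39116} = 9295 \left(- \frac{1}{39116}\right) = - \frac{845}{3556}$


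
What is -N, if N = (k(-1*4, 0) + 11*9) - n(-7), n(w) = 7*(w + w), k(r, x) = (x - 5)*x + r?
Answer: -193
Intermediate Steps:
k(r, x) = r + x*(-5 + x) (k(r, x) = (-5 + x)*x + r = x*(-5 + x) + r = r + x*(-5 + x))
n(w) = 14*w (n(w) = 7*(2*w) = 14*w)
N = 193 (N = ((-1*4 + 0**2 - 5*0) + 11*9) - 14*(-7) = ((-4 + 0 + 0) + 99) - 1*(-98) = (-4 + 99) + 98 = 95 + 98 = 193)
-N = -1*193 = -193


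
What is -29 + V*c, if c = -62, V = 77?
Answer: -4803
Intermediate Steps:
-29 + V*c = -29 + 77*(-62) = -29 - 4774 = -4803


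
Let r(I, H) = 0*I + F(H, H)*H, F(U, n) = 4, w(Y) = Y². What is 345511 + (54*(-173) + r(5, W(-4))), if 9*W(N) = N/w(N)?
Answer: 3025520/9 ≈ 3.3617e+5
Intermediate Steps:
W(N) = 1/(9*N) (W(N) = (N/(N²))/9 = (N/N²)/9 = 1/(9*N))
r(I, H) = 4*H (r(I, H) = 0*I + 4*H = 0 + 4*H = 4*H)
345511 + (54*(-173) + r(5, W(-4))) = 345511 + (54*(-173) + 4*((⅑)/(-4))) = 345511 + (-9342 + 4*((⅑)*(-¼))) = 345511 + (-9342 + 4*(-1/36)) = 345511 + (-9342 - ⅑) = 345511 - 84079/9 = 3025520/9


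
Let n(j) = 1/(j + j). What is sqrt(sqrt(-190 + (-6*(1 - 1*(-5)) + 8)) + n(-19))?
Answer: sqrt(-38 + 1444*I*sqrt(218))/38 ≈ 2.7146 + 2.7195*I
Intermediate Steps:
n(j) = 1/(2*j)
sqrt(sqrt(-190 + (-6*(1 - 1*(-5)) + 8)) + n(-19)) = sqrt(sqrt(-190 + (-6*(1 - 1*(-5)) + 8)) + (1/2)/(-19)) = sqrt(sqrt(-190 + (-6*(1 + 5) + 8)) + (1/2)*(-1/19)) = sqrt(sqrt(-190 + (-6*6 + 8)) - 1/38) = sqrt(sqrt(-190 + (-36 + 8)) - 1/38) = sqrt(sqrt(-190 - 28) - 1/38) = sqrt(sqrt(-218) - 1/38) = sqrt(I*sqrt(218) - 1/38) = sqrt(-1/38 + I*sqrt(218))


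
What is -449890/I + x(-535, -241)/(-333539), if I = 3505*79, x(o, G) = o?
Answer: -29981544377/18471056281 ≈ -1.6232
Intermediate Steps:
I = 276895
-449890/I + x(-535, -241)/(-333539) = -449890/276895 - 535/(-333539) = -449890*1/276895 - 535*(-1/333539) = -89978/55379 + 535/333539 = -29981544377/18471056281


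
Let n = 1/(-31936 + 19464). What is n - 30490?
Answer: -380271281/12472 ≈ -30490.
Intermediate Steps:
n = -1/12472 (n = 1/(-12472) = -1/12472 ≈ -8.0180e-5)
n - 30490 = -1/12472 - 30490 = -380271281/12472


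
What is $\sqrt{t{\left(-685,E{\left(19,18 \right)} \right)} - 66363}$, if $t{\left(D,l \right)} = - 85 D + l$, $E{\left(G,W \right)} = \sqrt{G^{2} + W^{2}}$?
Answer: $\sqrt{-8138 + \sqrt{685}} \approx 90.066 i$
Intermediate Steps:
$t{\left(D,l \right)} = l - 85 D$
$\sqrt{t{\left(-685,E{\left(19,18 \right)} \right)} - 66363} = \sqrt{\left(\sqrt{19^{2} + 18^{2}} - -58225\right) - 66363} = \sqrt{\left(\sqrt{361 + 324} + 58225\right) - 66363} = \sqrt{\left(\sqrt{685} + 58225\right) - 66363} = \sqrt{\left(58225 + \sqrt{685}\right) - 66363} = \sqrt{-8138 + \sqrt{685}}$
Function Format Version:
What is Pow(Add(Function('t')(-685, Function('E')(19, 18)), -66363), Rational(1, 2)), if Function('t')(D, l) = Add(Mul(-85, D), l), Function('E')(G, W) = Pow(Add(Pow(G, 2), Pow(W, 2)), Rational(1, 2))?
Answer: Pow(Add(-8138, Pow(685, Rational(1, 2))), Rational(1, 2)) ≈ Mul(90.066, I)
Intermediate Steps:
Function('t')(D, l) = Add(l, Mul(-85, D))
Pow(Add(Function('t')(-685, Function('E')(19, 18)), -66363), Rational(1, 2)) = Pow(Add(Add(Pow(Add(Pow(19, 2), Pow(18, 2)), Rational(1, 2)), Mul(-85, -685)), -66363), Rational(1, 2)) = Pow(Add(Add(Pow(Add(361, 324), Rational(1, 2)), 58225), -66363), Rational(1, 2)) = Pow(Add(Add(Pow(685, Rational(1, 2)), 58225), -66363), Rational(1, 2)) = Pow(Add(Add(58225, Pow(685, Rational(1, 2))), -66363), Rational(1, 2)) = Pow(Add(-8138, Pow(685, Rational(1, 2))), Rational(1, 2))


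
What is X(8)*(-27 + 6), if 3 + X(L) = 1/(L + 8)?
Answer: 987/16 ≈ 61.688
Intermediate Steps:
X(L) = -3 + 1/(8 + L) (X(L) = -3 + 1/(L + 8) = -3 + 1/(8 + L))
X(8)*(-27 + 6) = ((-23 - 3*8)/(8 + 8))*(-27 + 6) = ((-23 - 24)/16)*(-21) = ((1/16)*(-47))*(-21) = -47/16*(-21) = 987/16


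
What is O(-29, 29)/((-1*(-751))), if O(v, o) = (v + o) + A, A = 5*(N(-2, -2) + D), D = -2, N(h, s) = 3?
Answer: 5/751 ≈ 0.0066578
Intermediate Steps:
A = 5 (A = 5*(3 - 2) = 5*1 = 5)
O(v, o) = 5 + o + v (O(v, o) = (v + o) + 5 = (o + v) + 5 = 5 + o + v)
O(-29, 29)/((-1*(-751))) = (5 + 29 - 29)/((-1*(-751))) = 5/751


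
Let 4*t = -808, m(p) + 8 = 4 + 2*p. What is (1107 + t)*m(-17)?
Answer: -34390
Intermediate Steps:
m(p) = -4 + 2*p (m(p) = -8 + (4 + 2*p) = -4 + 2*p)
t = -202 (t = (¼)*(-808) = -202)
(1107 + t)*m(-17) = (1107 - 202)*(-4 + 2*(-17)) = 905*(-4 - 34) = 905*(-38) = -34390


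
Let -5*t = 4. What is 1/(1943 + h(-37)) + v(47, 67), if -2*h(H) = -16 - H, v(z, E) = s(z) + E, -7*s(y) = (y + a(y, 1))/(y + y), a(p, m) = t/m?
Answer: 24316449/363310 ≈ 66.930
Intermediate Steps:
t = -⅘ (t = -⅕*4 = -⅘ ≈ -0.80000)
a(p, m) = -4/(5*m)
s(y) = -(-⅘ + y)/(14*y) (s(y) = -(y - ⅘/1)/(7*(y + y)) = -(y - ⅘*1)/(7*(2*y)) = -(y - ⅘)*1/(2*y)/7 = -(-⅘ + y)*1/(2*y)/7 = -(-⅘ + y)/(14*y))
v(z, E) = E + (4 - 5*z)/(70*z) (v(z, E) = (4 - 5*z)/(70*z) + E = E + (4 - 5*z)/(70*z))
h(H) = 8 + H/2 (h(H) = -(-16 - H)/2 = 8 + H/2)
1/(1943 + h(-37)) + v(47, 67) = 1/(1943 + (8 + (½)*(-37))) + (-1/14 + 67 + (2/35)/47) = 1/(1943 + (8 - 37/2)) + (-1/14 + 67 + (2/35)*(1/47)) = 1/(1943 - 21/2) + (-1/14 + 67 + 2/1645) = 1/(3865/2) + 31457/470 = 2/3865 + 31457/470 = 24316449/363310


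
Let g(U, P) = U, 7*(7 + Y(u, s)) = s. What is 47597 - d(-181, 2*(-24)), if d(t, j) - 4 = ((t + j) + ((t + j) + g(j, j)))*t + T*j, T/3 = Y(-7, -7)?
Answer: -45145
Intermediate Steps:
Y(u, s) = -7 + s/7
T = -24 (T = 3*(-7 + (⅐)*(-7)) = 3*(-7 - 1) = 3*(-8) = -24)
d(t, j) = 4 - 24*j + t*(2*t + 3*j) (d(t, j) = 4 + (((t + j) + ((t + j) + j))*t - 24*j) = 4 + (((j + t) + ((j + t) + j))*t - 24*j) = 4 + (((j + t) + (t + 2*j))*t - 24*j) = 4 + ((2*t + 3*j)*t - 24*j) = 4 + (t*(2*t + 3*j) - 24*j) = 4 + (-24*j + t*(2*t + 3*j)) = 4 - 24*j + t*(2*t + 3*j))
47597 - d(-181, 2*(-24)) = 47597 - (4 - 48*(-24) + 2*(-181)² + 3*(2*(-24))*(-181)) = 47597 - (4 - 24*(-48) + 2*32761 + 3*(-48)*(-181)) = 47597 - (4 + 1152 + 65522 + 26064) = 47597 - 1*92742 = 47597 - 92742 = -45145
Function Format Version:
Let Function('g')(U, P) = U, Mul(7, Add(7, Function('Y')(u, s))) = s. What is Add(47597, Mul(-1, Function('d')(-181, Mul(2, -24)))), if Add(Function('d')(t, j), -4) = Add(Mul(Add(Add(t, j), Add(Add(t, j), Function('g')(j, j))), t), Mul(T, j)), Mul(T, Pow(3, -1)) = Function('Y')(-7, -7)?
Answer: -45145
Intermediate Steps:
Function('Y')(u, s) = Add(-7, Mul(Rational(1, 7), s))
T = -24 (T = Mul(3, Add(-7, Mul(Rational(1, 7), -7))) = Mul(3, Add(-7, -1)) = Mul(3, -8) = -24)
Function('d')(t, j) = Add(4, Mul(-24, j), Mul(t, Add(Mul(2, t), Mul(3, j)))) (Function('d')(t, j) = Add(4, Add(Mul(Add(Add(t, j), Add(Add(t, j), j)), t), Mul(-24, j))) = Add(4, Add(Mul(Add(Add(j, t), Add(Add(j, t), j)), t), Mul(-24, j))) = Add(4, Add(Mul(Add(Add(j, t), Add(t, Mul(2, j))), t), Mul(-24, j))) = Add(4, Add(Mul(Add(Mul(2, t), Mul(3, j)), t), Mul(-24, j))) = Add(4, Add(Mul(t, Add(Mul(2, t), Mul(3, j))), Mul(-24, j))) = Add(4, Add(Mul(-24, j), Mul(t, Add(Mul(2, t), Mul(3, j))))) = Add(4, Mul(-24, j), Mul(t, Add(Mul(2, t), Mul(3, j)))))
Add(47597, Mul(-1, Function('d')(-181, Mul(2, -24)))) = Add(47597, Mul(-1, Add(4, Mul(-24, Mul(2, -24)), Mul(2, Pow(-181, 2)), Mul(3, Mul(2, -24), -181)))) = Add(47597, Mul(-1, Add(4, Mul(-24, -48), Mul(2, 32761), Mul(3, -48, -181)))) = Add(47597, Mul(-1, Add(4, 1152, 65522, 26064))) = Add(47597, Mul(-1, 92742)) = Add(47597, -92742) = -45145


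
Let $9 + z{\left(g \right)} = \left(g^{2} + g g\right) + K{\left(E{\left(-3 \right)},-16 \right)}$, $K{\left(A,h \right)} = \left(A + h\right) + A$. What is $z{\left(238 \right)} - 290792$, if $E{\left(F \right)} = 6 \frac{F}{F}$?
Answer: $-177517$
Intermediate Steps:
$E{\left(F \right)} = 6$ ($E{\left(F \right)} = 6 \cdot 1 = 6$)
$K{\left(A,h \right)} = h + 2 A$
$z{\left(g \right)} = -13 + 2 g^{2}$ ($z{\left(g \right)} = -9 + \left(\left(g^{2} + g g\right) + \left(-16 + 2 \cdot 6\right)\right) = -9 + \left(\left(g^{2} + g^{2}\right) + \left(-16 + 12\right)\right) = -9 + \left(2 g^{2} - 4\right) = -9 + \left(-4 + 2 g^{2}\right) = -13 + 2 g^{2}$)
$z{\left(238 \right)} - 290792 = \left(-13 + 2 \cdot 238^{2}\right) - 290792 = \left(-13 + 2 \cdot 56644\right) - 290792 = \left(-13 + 113288\right) - 290792 = 113275 - 290792 = -177517$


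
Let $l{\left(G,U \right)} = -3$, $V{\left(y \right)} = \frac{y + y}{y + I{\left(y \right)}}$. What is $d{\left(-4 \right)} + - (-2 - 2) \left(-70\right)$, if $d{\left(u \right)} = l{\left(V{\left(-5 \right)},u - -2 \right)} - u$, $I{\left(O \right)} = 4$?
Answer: $-279$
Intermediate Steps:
$V{\left(y \right)} = \frac{2 y}{4 + y}$ ($V{\left(y \right)} = \frac{y + y}{y + 4} = \frac{2 y}{4 + y}$)
$d{\left(u \right)} = -3 - u$
$d{\left(-4 \right)} + - (-2 - 2) \left(-70\right) = \left(-3 - -4\right) + - (-2 - 2) \left(-70\right) = \left(-3 + 4\right) + \left(-1\right) \left(-4\right) \left(-70\right) = 1 + 4 \left(-70\right) = 1 - 280 = -279$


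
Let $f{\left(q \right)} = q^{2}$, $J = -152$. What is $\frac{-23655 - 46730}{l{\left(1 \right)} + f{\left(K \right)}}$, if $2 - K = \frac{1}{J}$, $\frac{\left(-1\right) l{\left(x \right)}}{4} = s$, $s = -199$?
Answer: $- \frac{1626175040}{18483809} \approx -87.978$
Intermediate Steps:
$l{\left(x \right)} = 796$ ($l{\left(x \right)} = \left(-4\right) \left(-199\right) = 796$)
$K = \frac{305}{152}$ ($K = 2 - \frac{1}{-152} = 2 - - \frac{1}{152} = 2 + \frac{1}{152} = \frac{305}{152} \approx 2.0066$)
$\frac{-23655 - 46730}{l{\left(1 \right)} + f{\left(K \right)}} = \frac{-23655 - 46730}{796 + \left(\frac{305}{152}\right)^{2}} = - \frac{70385}{796 + \frac{93025}{23104}} = - \frac{70385}{\frac{18483809}{23104}} = \left(-70385\right) \frac{23104}{18483809} = - \frac{1626175040}{18483809}$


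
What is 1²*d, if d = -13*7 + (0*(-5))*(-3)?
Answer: -91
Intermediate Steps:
d = -91 (d = -91 + 0*(-3) = -91 + 0 = -91)
1²*d = 1²*(-91) = 1*(-91) = -91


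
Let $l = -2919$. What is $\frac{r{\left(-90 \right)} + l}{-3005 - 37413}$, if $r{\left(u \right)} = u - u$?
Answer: $\frac{417}{5774} \approx 0.07222$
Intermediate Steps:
$r{\left(u \right)} = 0$
$\frac{r{\left(-90 \right)} + l}{-3005 - 37413} = \frac{0 - 2919}{-3005 - 37413} = - \frac{2919}{-40418} = \left(-2919\right) \left(- \frac{1}{40418}\right) = \frac{417}{5774}$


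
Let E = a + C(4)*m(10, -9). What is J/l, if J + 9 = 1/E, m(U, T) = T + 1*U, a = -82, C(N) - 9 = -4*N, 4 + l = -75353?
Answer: 802/6706773 ≈ 0.00011958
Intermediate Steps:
l = -75357 (l = -4 - 75353 = -75357)
C(N) = 9 - 4*N
m(U, T) = T + U
E = -89 (E = -82 + (9 - 4*4)*(-9 + 10) = -82 + (9 - 16)*1 = -82 - 7*1 = -82 - 7 = -89)
J = -802/89 (J = -9 + 1/(-89) = -9 - 1/89 = -802/89 ≈ -9.0112)
J/l = -802/89/(-75357) = -802/89*(-1/75357) = 802/6706773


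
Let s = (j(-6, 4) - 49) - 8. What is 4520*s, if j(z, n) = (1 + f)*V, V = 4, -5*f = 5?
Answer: -257640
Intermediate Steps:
f = -1 (f = -⅕*5 = -1)
j(z, n) = 0 (j(z, n) = (1 - 1)*4 = 0*4 = 0)
s = -57 (s = (0 - 49) - 8 = -49 - 8 = -57)
4520*s = 4520*(-57) = -257640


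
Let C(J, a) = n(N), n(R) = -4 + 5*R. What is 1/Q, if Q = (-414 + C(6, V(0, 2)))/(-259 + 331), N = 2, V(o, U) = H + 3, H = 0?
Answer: -3/17 ≈ -0.17647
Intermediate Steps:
V(o, U) = 3 (V(o, U) = 0 + 3 = 3)
C(J, a) = 6 (C(J, a) = -4 + 5*2 = -4 + 10 = 6)
Q = -17/3 (Q = (-414 + 6)/(-259 + 331) = -408/72 = -408*1/72 = -17/3 ≈ -5.6667)
1/Q = 1/(-17/3) = -3/17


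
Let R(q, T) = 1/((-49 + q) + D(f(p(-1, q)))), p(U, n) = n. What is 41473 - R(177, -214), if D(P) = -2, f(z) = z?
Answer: 5225597/126 ≈ 41473.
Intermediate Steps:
R(q, T) = 1/(-51 + q) (R(q, T) = 1/((-49 + q) - 2) = 1/(-51 + q))
41473 - R(177, -214) = 41473 - 1/(-51 + 177) = 41473 - 1/126 = 5225597/126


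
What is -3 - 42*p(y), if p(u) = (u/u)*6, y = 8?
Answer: -255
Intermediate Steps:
p(u) = 6 (p(u) = 1*6 = 6)
-3 - 42*p(y) = -3 - 42*6 = -3 - 252 = -255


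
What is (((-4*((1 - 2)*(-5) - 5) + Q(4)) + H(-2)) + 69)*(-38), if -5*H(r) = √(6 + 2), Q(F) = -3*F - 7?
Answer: -1900 + 76*√2/5 ≈ -1878.5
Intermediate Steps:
Q(F) = -7 - 3*F
H(r) = -2*√2/5 (H(r) = -√(6 + 2)/5 = -2*√2/5)
(((-4*((1 - 2)*(-5) - 5) + Q(4)) + H(-2)) + 69)*(-38) = (((-4*((1 - 2)*(-5) - 5) + (-7 - 3*4)) - 2*√2/5) + 69)*(-38) = (((-4*(-1*(-5) - 5) + (-7 - 12)) - 2*√2/5) + 69)*(-38) = (((-4*(5 - 5) - 19) - 2*√2/5) + 69)*(-38) = (((-4*0 - 19) - 2*√2/5) + 69)*(-38) = (((0 - 19) - 2*√2/5) + 69)*(-38) = ((-19 - 2*√2/5) + 69)*(-38) = (50 - 2*√2/5)*(-38) = -1900 + 76*√2/5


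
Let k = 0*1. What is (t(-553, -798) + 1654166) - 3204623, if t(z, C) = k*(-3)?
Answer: -1550457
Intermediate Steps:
k = 0
t(z, C) = 0 (t(z, C) = 0*(-3) = 0)
(t(-553, -798) + 1654166) - 3204623 = (0 + 1654166) - 3204623 = 1654166 - 3204623 = -1550457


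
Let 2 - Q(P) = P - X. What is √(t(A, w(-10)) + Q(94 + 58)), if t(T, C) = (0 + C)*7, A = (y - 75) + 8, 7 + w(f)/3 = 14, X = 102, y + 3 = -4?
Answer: 3*√11 ≈ 9.9499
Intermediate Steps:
y = -7 (y = -3 - 4 = -7)
w(f) = 21 (w(f) = -21 + 3*14 = -21 + 42 = 21)
A = -74 (A = (-7 - 75) + 8 = -82 + 8 = -74)
t(T, C) = 7*C (t(T, C) = C*7 = 7*C)
Q(P) = 104 - P (Q(P) = 2 - (P - 1*102) = 2 - (P - 102) = 2 - (-102 + P) = 2 + (102 - P) = 104 - P)
√(t(A, w(-10)) + Q(94 + 58)) = √(7*21 + (104 - (94 + 58))) = √(147 + (104 - 1*152)) = √(147 + (104 - 152)) = √(147 - 48) = √99 = 3*√11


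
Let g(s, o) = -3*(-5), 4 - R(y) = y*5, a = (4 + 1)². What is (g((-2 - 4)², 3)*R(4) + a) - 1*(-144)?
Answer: -71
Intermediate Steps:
a = 25 (a = 5² = 25)
R(y) = 4 - 5*y (R(y) = 4 - y*5 = 4 - 5*y)
g(s, o) = 15
(g((-2 - 4)², 3)*R(4) + a) - 1*(-144) = (15*(4 - 5*4) + 25) - 1*(-144) = (15*(4 - 20) + 25) + 144 = (15*(-16) + 25) + 144 = (-240 + 25) + 144 = -215 + 144 = -71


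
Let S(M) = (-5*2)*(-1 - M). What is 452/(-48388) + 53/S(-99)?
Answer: -751881/11855060 ≈ -0.063423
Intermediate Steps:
S(M) = 10 + 10*M (S(M) = -10*(-1 - M) = 10 + 10*M)
452/(-48388) + 53/S(-99) = 452/(-48388) + 53/(10 + 10*(-99)) = 452*(-1/48388) + 53/(10 - 990) = -113/12097 + 53/(-980) = -113/12097 + 53*(-1/980) = -113/12097 - 53/980 = -751881/11855060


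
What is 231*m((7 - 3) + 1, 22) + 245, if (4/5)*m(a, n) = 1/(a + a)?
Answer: 2191/8 ≈ 273.88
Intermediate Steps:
m(a, n) = 5/(8*a) (m(a, n) = 5/(4*(a + a)) = 5/(4*((2*a))) = 5*(1/(2*a))/4 = 5/(8*a))
231*m((7 - 3) + 1, 22) + 245 = 231*(5/(8*((7 - 3) + 1))) + 245 = 231*(5/(8*(4 + 1))) + 245 = 231*((5/8)/5) + 245 = 231*((5/8)*(⅕)) + 245 = 231*(⅛) + 245 = 231/8 + 245 = 2191/8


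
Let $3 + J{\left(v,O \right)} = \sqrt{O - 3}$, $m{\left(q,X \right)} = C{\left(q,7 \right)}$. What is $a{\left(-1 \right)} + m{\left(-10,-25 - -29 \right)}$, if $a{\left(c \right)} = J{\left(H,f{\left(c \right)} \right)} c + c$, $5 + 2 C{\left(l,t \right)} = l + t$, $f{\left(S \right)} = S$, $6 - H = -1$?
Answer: $-2 - 2 i \approx -2.0 - 2.0 i$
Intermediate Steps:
$H = 7$ ($H = 6 - -1 = 6 + 1 = 7$)
$C{\left(l,t \right)} = - \frac{5}{2} + \frac{l}{2} + \frac{t}{2}$ ($C{\left(l,t \right)} = - \frac{5}{2} + \frac{l + t}{2} = - \frac{5}{2} + \left(\frac{l}{2} + \frac{t}{2}\right) = - \frac{5}{2} + \frac{l}{2} + \frac{t}{2}$)
$m{\left(q,X \right)} = 1 + \frac{q}{2}$ ($m{\left(q,X \right)} = - \frac{5}{2} + \frac{q}{2} + \frac{1}{2} \cdot 7 = - \frac{5}{2} + \frac{q}{2} + \frac{7}{2} = 1 + \frac{q}{2}$)
$J{\left(v,O \right)} = -3 + \sqrt{-3 + O}$ ($J{\left(v,O \right)} = -3 + \sqrt{O - 3} = -3 + \sqrt{-3 + O}$)
$a{\left(c \right)} = c + c \left(-3 + \sqrt{-3 + c}\right)$ ($a{\left(c \right)} = \left(-3 + \sqrt{-3 + c}\right) c + c = c \left(-3 + \sqrt{-3 + c}\right) + c = c + c \left(-3 + \sqrt{-3 + c}\right)$)
$a{\left(-1 \right)} + m{\left(-10,-25 - -29 \right)} = - (-2 + \sqrt{-3 - 1}) + \left(1 + \frac{1}{2} \left(-10\right)\right) = - (-2 + \sqrt{-4}) + \left(1 - 5\right) = - (-2 + 2 i) - 4 = \left(2 - 2 i\right) - 4 = -2 - 2 i$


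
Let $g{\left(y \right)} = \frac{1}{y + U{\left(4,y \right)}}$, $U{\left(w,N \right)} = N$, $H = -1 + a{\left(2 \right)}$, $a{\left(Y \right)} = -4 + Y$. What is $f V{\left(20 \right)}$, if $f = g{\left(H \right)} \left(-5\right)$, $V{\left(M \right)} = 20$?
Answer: $\frac{50}{3} \approx 16.667$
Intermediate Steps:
$H = -3$ ($H = -1 + \left(-4 + 2\right) = -1 - 2 = -3$)
$g{\left(y \right)} = \frac{1}{2 y}$ ($g{\left(y \right)} = \frac{1}{y + y} = \frac{1}{2 y}$)
$f = \frac{5}{6}$ ($f = \frac{1}{2 \left(-3\right)} \left(-5\right) = \frac{1}{2} \left(- \frac{1}{3}\right) \left(-5\right) = \left(- \frac{1}{6}\right) \left(-5\right) = \frac{5}{6} \approx 0.83333$)
$f V{\left(20 \right)} = \frac{5}{6} \cdot 20 = \frac{50}{3}$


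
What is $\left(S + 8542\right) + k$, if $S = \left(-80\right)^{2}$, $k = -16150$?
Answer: $-1208$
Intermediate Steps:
$S = 6400$
$\left(S + 8542\right) + k = \left(6400 + 8542\right) - 16150 = 14942 - 16150 = -1208$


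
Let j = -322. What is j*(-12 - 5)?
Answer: 5474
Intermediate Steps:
j*(-12 - 5) = -322*(-12 - 5) = -322*(-17) = 5474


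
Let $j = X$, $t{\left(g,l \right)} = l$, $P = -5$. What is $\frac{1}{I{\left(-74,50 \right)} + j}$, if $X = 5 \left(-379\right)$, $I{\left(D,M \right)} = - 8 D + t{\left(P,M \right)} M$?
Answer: $\frac{1}{1197} \approx 0.00083542$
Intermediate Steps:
$I{\left(D,M \right)} = M^{2} - 8 D$ ($I{\left(D,M \right)} = - 8 D + M M = - 8 D + M^{2} = M^{2} - 8 D$)
$X = -1895$
$j = -1895$
$\frac{1}{I{\left(-74,50 \right)} + j} = \frac{1}{\left(50^{2} - -592\right) - 1895} = \frac{1}{\left(2500 + 592\right) - 1895} = \frac{1}{3092 - 1895} = \frac{1}{1197}$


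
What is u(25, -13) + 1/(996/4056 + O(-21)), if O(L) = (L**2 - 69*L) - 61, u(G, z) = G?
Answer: 15457463/618285 ≈ 25.001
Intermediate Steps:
O(L) = -61 + L**2 - 69*L
u(25, -13) + 1/(996/4056 + O(-21)) = 25 + 1/(996/4056 + (-61 + (-21)**2 - 69*(-21))) = 25 + 1/(996*(1/4056) + (-61 + 441 + 1449)) = 25 + 1/(83/338 + 1829) = 25 + 1/(618285/338) = 25 + 338/618285 = 15457463/618285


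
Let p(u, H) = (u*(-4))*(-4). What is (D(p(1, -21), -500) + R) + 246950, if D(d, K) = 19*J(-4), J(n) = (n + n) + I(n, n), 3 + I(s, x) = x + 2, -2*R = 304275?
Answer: 189131/2 ≈ 94566.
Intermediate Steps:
R = -304275/2 (R = -½*304275 = -304275/2 ≈ -1.5214e+5)
I(s, x) = -1 + x (I(s, x) = -3 + (x + 2) = -3 + (2 + x) = -1 + x)
J(n) = -1 + 3*n (J(n) = (n + n) + (-1 + n) = 2*n + (-1 + n) = -1 + 3*n)
p(u, H) = 16*u (p(u, H) = -4*u*(-4) = 16*u)
D(d, K) = -247 (D(d, K) = 19*(-1 + 3*(-4)) = 19*(-1 - 12) = 19*(-13) = -247)
(D(p(1, -21), -500) + R) + 246950 = (-247 - 304275/2) + 246950 = -304769/2 + 246950 = 189131/2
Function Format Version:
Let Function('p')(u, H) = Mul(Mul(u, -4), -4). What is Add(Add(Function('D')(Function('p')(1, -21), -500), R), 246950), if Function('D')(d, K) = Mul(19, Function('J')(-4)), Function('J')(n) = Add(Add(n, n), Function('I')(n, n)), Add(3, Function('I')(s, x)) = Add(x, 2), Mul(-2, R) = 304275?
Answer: Rational(189131, 2) ≈ 94566.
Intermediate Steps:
R = Rational(-304275, 2) (R = Mul(Rational(-1, 2), 304275) = Rational(-304275, 2) ≈ -1.5214e+5)
Function('I')(s, x) = Add(-1, x) (Function('I')(s, x) = Add(-3, Add(x, 2)) = Add(-3, Add(2, x)) = Add(-1, x))
Function('J')(n) = Add(-1, Mul(3, n)) (Function('J')(n) = Add(Add(n, n), Add(-1, n)) = Add(Mul(2, n), Add(-1, n)) = Add(-1, Mul(3, n)))
Function('p')(u, H) = Mul(16, u) (Function('p')(u, H) = Mul(Mul(-4, u), -4) = Mul(16, u))
Function('D')(d, K) = -247 (Function('D')(d, K) = Mul(19, Add(-1, Mul(3, -4))) = Mul(19, Add(-1, -12)) = Mul(19, -13) = -247)
Add(Add(Function('D')(Function('p')(1, -21), -500), R), 246950) = Add(Add(-247, Rational(-304275, 2)), 246950) = Add(Rational(-304769, 2), 246950) = Rational(189131, 2)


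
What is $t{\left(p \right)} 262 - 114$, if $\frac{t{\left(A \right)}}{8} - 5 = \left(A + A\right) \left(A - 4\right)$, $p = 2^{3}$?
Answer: $144510$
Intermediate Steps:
$p = 8$
$t{\left(A \right)} = 40 + 16 A \left(-4 + A\right)$ ($t{\left(A \right)} = 40 + 8 \left(A + A\right) \left(A - 4\right) = 40 + 8 \cdot 2 A \left(-4 + A\right) = 40 + 16 A \left(-4 + A\right)$)
$t{\left(p \right)} 262 - 114 = \left(40 - 512 + 16 \cdot 8^{2}\right) 262 - 114 = \left(40 - 512 + 16 \cdot 64\right) 262 - 114 = \left(40 - 512 + 1024\right) 262 - 114 = 552 \cdot 262 - 114 = 144624 - 114 = 144510$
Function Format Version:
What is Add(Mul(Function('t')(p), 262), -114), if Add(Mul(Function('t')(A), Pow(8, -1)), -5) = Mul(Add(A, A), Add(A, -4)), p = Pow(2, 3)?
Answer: 144510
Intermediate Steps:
p = 8
Function('t')(A) = Add(40, Mul(16, A, Add(-4, A))) (Function('t')(A) = Add(40, Mul(8, Mul(Add(A, A), Add(A, -4)))) = Add(40, Mul(8, Mul(Mul(2, A), Add(-4, A)))) = Add(40, Mul(8, Mul(2, A, Add(-4, A)))) = Add(40, Mul(16, A, Add(-4, A))))
Add(Mul(Function('t')(p), 262), -114) = Add(Mul(Add(40, Mul(-64, 8), Mul(16, Pow(8, 2))), 262), -114) = Add(Mul(Add(40, -512, Mul(16, 64)), 262), -114) = Add(Mul(Add(40, -512, 1024), 262), -114) = Add(Mul(552, 262), -114) = Add(144624, -114) = 144510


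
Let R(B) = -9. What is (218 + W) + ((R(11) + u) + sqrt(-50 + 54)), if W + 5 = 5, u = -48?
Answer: 163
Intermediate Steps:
W = 0 (W = -5 + 5 = 0)
(218 + W) + ((R(11) + u) + sqrt(-50 + 54)) = (218 + 0) + ((-9 - 48) + sqrt(-50 + 54)) = 218 + (-57 + sqrt(4)) = 218 + (-57 + 2) = 218 - 55 = 163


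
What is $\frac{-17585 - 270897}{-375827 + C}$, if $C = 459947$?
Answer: $- \frac{144241}{42060} \approx -3.4294$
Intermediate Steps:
$\frac{-17585 - 270897}{-375827 + C} = \frac{-17585 - 270897}{-375827 + 459947} = - \frac{288482}{84120} = \left(-288482\right) \frac{1}{84120} = - \frac{144241}{42060}$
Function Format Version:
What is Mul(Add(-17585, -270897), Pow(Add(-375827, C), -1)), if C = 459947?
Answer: Rational(-144241, 42060) ≈ -3.4294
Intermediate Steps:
Mul(Add(-17585, -270897), Pow(Add(-375827, C), -1)) = Mul(Add(-17585, -270897), Pow(Add(-375827, 459947), -1)) = Mul(-288482, Pow(84120, -1)) = Mul(-288482, Rational(1, 84120)) = Rational(-144241, 42060)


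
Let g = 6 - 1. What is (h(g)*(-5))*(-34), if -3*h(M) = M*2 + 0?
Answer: -1700/3 ≈ -566.67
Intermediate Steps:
g = 5
h(M) = -2*M/3 (h(M) = -(M*2 + 0)/3 = -(2*M + 0)/3 = -2*M/3)
(h(g)*(-5))*(-34) = (-2/3*5*(-5))*(-34) = -10/3*(-5)*(-34) = (50/3)*(-34) = -1700/3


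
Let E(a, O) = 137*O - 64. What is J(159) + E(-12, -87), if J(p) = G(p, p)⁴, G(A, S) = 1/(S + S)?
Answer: -122538917434607/10226063376 ≈ -11983.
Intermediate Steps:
G(A, S) = 1/(2*S)
E(a, O) = -64 + 137*O
J(p) = 1/(16*p⁴) (J(p) = (1/(2*p))⁴ = 1/(16*p⁴))
J(159) + E(-12, -87) = (1/16)/159⁴ + (-64 + 137*(-87)) = (1/16)*(1/639128961) + (-64 - 11919) = 1/10226063376 - 11983 = -122538917434607/10226063376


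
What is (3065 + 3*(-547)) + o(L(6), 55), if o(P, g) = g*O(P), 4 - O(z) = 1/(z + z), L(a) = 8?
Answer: 26249/16 ≈ 1640.6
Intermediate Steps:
O(z) = 4 - 1/(2*z) (O(z) = 4 - 1/(z + z) = 4 - 1/(2*z))
o(P, g) = g*(4 - 1/(2*P))
(3065 + 3*(-547)) + o(L(6), 55) = (3065 + 3*(-547)) + (4*55 - ½*55/8) = (3065 - 1641) + (220 - ½*55*⅛) = 1424 + (220 - 55/16) = 1424 + 3465/16 = 26249/16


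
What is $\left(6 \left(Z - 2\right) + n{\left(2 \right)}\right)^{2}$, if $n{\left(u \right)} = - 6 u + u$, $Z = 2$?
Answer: $100$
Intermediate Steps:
$n{\left(u \right)} = - 5 u$
$\left(6 \left(Z - 2\right) + n{\left(2 \right)}\right)^{2} = \left(6 \left(2 - 2\right) - 10\right)^{2} = \left(6 \cdot 0 - 10\right)^{2} = \left(0 - 10\right)^{2} = \left(-10\right)^{2} = 100$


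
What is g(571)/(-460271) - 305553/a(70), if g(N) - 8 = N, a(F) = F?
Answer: -2870147457/657530 ≈ -4365.0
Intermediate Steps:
g(N) = 8 + N
g(571)/(-460271) - 305553/a(70) = (8 + 571)/(-460271) - 305553/70 = 579*(-1/460271) - 305553*1/70 = -579/460271 - 305553/70 = -2870147457/657530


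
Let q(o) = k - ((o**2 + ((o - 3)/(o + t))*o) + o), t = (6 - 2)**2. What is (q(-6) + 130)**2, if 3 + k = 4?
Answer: 228484/25 ≈ 9139.4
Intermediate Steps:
k = 1 (k = -3 + 4 = 1)
t = 16 (t = 4**2 = 16)
q(o) = 1 - o - o**2 - o*(-3 + o)/(16 + o) (q(o) = 1 - ((o**2 + ((o - 3)/(o + 16))*o) + o) = 1 - ((o**2 + ((-3 + o)/(16 + o))*o) + o) = 1 - ((o**2 + o*(-3 + o)/(16 + o)) + o) = 1 - (o + o**2 + o*(-3 + o)/(16 + o)) = 1 + (-o - o**2 - o*(-3 + o)/(16 + o)) = 1 - o - o**2 - o*(-3 + o)/(16 + o))
(q(-6) + 130)**2 = ((16 - 1*(-6)**3 - 18*(-6)**2 - 12*(-6))/(16 - 6) + 130)**2 = ((16 - 1*(-216) - 18*36 + 72)/10 + 130)**2 = ((16 + 216 - 648 + 72)/10 + 130)**2 = ((1/10)*(-344) + 130)**2 = (-172/5 + 130)**2 = (478/5)**2 = 228484/25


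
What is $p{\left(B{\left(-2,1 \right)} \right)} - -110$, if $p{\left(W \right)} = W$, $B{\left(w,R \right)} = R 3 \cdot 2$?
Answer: $116$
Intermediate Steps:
$B{\left(w,R \right)} = 6 R$ ($B{\left(w,R \right)} = 3 R 2 = 6 R$)
$p{\left(B{\left(-2,1 \right)} \right)} - -110 = 6 \cdot 1 - -110 = 6 + 110 = 116$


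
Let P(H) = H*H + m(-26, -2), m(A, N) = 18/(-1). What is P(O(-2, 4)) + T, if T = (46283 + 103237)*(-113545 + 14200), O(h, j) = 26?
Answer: -14854063742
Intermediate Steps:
T = -14854064400 (T = 149520*(-99345) = -14854064400)
m(A, N) = -18 (m(A, N) = 18*(-1) = -18)
P(H) = -18 + H² (P(H) = H*H - 18 = H² - 18 = -18 + H²)
P(O(-2, 4)) + T = (-18 + 26²) - 14854064400 = (-18 + 676) - 14854064400 = 658 - 14854064400 = -14854063742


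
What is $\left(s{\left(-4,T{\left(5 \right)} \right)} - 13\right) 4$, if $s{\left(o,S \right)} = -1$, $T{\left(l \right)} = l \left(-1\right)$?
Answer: $-56$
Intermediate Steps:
$T{\left(l \right)} = - l$
$\left(s{\left(-4,T{\left(5 \right)} \right)} - 13\right) 4 = \left(-1 - 13\right) 4 = \left(-14\right) 4 = -56$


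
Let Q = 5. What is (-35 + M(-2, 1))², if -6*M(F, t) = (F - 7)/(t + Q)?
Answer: 19321/16 ≈ 1207.6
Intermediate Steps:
M(F, t) = -(-7 + F)/(6*(5 + t)) (M(F, t) = -(F - 7)/(6*(t + 5)) = -(-7 + F)/(6*(5 + t)))
(-35 + M(-2, 1))² = (-35 + (7 - 1*(-2))/(6*(5 + 1)))² = (-35 + (⅙)*(7 + 2)/6)² = (-35 + (⅙)*(⅙)*9)² = (-35 + ¼)² = (-139/4)² = 19321/16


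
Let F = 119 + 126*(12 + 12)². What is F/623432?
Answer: 72695/623432 ≈ 0.11660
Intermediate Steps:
F = 72695 (F = 119 + 126*24² = 119 + 126*576 = 119 + 72576 = 72695)
F/623432 = 72695/623432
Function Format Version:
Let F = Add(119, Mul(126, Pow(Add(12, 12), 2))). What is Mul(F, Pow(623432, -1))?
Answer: Rational(72695, 623432) ≈ 0.11660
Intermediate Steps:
F = 72695 (F = Add(119, Mul(126, Pow(24, 2))) = Add(119, Mul(126, 576)) = Add(119, 72576) = 72695)
Mul(F, Pow(623432, -1)) = Mul(72695, Pow(623432, -1)) = Mul(72695, Rational(1, 623432)) = Rational(72695, 623432)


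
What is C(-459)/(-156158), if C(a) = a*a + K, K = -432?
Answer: -210249/156158 ≈ -1.3464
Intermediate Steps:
C(a) = -432 + a² (C(a) = a*a - 432 = a² - 432 = -432 + a²)
C(-459)/(-156158) = (-432 + (-459)²)/(-156158) = (-432 + 210681)*(-1/156158) = 210249*(-1/156158) = -210249/156158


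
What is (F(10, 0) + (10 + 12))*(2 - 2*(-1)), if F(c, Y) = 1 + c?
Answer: 132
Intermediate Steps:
(F(10, 0) + (10 + 12))*(2 - 2*(-1)) = ((1 + 10) + (10 + 12))*(2 - 2*(-1)) = (11 + 22)*(2 + 2) = 33*4 = 132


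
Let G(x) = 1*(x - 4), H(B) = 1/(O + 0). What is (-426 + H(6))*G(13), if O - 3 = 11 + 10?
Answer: -30669/8 ≈ -3833.6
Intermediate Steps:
O = 24 (O = 3 + (11 + 10) = 3 + 21 = 24)
H(B) = 1/24 (H(B) = 1/(24 + 0) = 1/24)
G(x) = -4 + x (G(x) = 1*(-4 + x) = -4 + x)
(-426 + H(6))*G(13) = (-426 + 1/24)*(-4 + 13) = -10223/24*9 = -30669/8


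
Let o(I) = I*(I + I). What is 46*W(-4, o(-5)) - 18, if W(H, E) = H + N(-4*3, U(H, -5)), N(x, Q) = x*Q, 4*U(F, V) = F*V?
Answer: -2962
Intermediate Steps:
U(F, V) = F*V/4 (U(F, V) = (F*V)/4 = F*V/4)
N(x, Q) = Q*x
o(I) = 2*I² (o(I) = I*(2*I) = 2*I²)
W(H, E) = 16*H (W(H, E) = H + ((¼)*H*(-5))*(-4*3) = H - 5*H/4*(-12) = H + 15*H = 16*H)
46*W(-4, o(-5)) - 18 = 46*(16*(-4)) - 18 = 46*(-64) - 18 = -2944 - 18 = -2962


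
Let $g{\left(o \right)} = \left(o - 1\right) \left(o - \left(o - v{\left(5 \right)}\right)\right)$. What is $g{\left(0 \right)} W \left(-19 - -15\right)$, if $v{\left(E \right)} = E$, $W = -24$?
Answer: $-480$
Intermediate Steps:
$g{\left(o \right)} = -5 + 5 o$ ($g{\left(o \right)} = \left(o - 1\right) \left(o - \left(-5 + o\right)\right) = \left(-1 + o\right) 5 = -5 + 5 o$)
$g{\left(0 \right)} W \left(-19 - -15\right) = \left(-5 + 5 \cdot 0\right) \left(-24\right) \left(-19 - -15\right) = \left(-5 + 0\right) \left(-24\right) \left(-19 + 15\right) = \left(-5\right) \left(-24\right) \left(-4\right) = 120 \left(-4\right) = -480$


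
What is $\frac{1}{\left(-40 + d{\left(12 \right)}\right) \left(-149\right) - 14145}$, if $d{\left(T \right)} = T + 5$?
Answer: $- \frac{1}{10718} \approx -9.3301 \cdot 10^{-5}$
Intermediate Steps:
$d{\left(T \right)} = 5 + T$
$\frac{1}{\left(-40 + d{\left(12 \right)}\right) \left(-149\right) - 14145} = \frac{1}{\left(-40 + \left(5 + 12\right)\right) \left(-149\right) - 14145} = \frac{1}{\left(-40 + 17\right) \left(-149\right) - 14145} = \frac{1}{\left(-23\right) \left(-149\right) - 14145} = \frac{1}{3427 - 14145} = \frac{1}{-10718} = - \frac{1}{10718}$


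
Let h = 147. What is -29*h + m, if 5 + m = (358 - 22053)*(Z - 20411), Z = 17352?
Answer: 66360737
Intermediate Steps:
m = 66365000 (m = -5 + (358 - 22053)*(17352 - 20411) = -5 - 21695*(-3059) = -5 + 66365005 = 66365000)
-29*h + m = -29*147 + 66365000 = -4263 + 66365000 = 66360737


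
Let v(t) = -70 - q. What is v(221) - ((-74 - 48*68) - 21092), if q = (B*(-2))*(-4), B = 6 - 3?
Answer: 24336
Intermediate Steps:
B = 3
q = 24 (q = (3*(-2))*(-4) = -6*(-4) = 24)
v(t) = -94 (v(t) = -70 - 1*24 = -70 - 24 = -94)
v(221) - ((-74 - 48*68) - 21092) = -94 - ((-74 - 48*68) - 21092) = -94 - ((-74 - 3264) - 21092) = -94 - (-3338 - 21092) = -94 - 1*(-24430) = -94 + 24430 = 24336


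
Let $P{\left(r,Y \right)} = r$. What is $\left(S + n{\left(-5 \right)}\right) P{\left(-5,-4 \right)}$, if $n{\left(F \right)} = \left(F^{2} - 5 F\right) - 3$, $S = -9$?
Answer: $-190$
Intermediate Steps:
$n{\left(F \right)} = -3 + F^{2} - 5 F$
$\left(S + n{\left(-5 \right)}\right) P{\left(-5,-4 \right)} = \left(-9 - \left(-22 - 25\right)\right) \left(-5\right) = \left(-9 + \left(-3 + 25 + 25\right)\right) \left(-5\right) = \left(-9 + 47\right) \left(-5\right) = 38 \left(-5\right) = -190$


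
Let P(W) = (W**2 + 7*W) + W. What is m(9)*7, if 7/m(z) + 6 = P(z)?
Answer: 1/3 ≈ 0.33333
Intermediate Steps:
P(W) = W**2 + 8*W
m(z) = 7/(-6 + z*(8 + z))
m(9)*7 = (7/(-6 + 9*(8 + 9)))*7 = (7/(-6 + 9*17))*7 = (7/(-6 + 153))*7 = (7/147)*7 = (7*(1/147))*7 = (1/21)*7 = 1/3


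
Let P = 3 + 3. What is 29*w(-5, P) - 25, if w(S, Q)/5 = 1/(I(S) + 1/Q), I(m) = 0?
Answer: 845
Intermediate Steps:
P = 6
w(S, Q) = 5*Q (w(S, Q) = 5/(0 + 1/Q) = 5/(1/Q) = 5*Q)
29*w(-5, P) - 25 = 29*(5*6) - 25 = 29*30 - 25 = 870 - 25 = 845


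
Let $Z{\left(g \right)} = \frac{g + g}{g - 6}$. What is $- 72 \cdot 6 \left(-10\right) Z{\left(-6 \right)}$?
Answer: $4320$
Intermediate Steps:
$Z{\left(g \right)} = \frac{2 g}{-6 + g}$
$- 72 \cdot 6 \left(-10\right) Z{\left(-6 \right)} = - 72 \cdot 6 \left(-10\right) 2 \left(-6\right) \frac{1}{-6 - 6} = \left(-72\right) \left(-60\right) 2 \left(-6\right) \frac{1}{-12} = 4320 \cdot 2 \left(-6\right) \left(- \frac{1}{12}\right) = 4320 \cdot 1 = 4320$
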